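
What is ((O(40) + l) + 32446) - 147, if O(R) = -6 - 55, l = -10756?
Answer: 21482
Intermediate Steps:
O(R) = -61
((O(40) + l) + 32446) - 147 = ((-61 - 10756) + 32446) - 147 = (-10817 + 32446) - 147 = 21629 - 147 = 21482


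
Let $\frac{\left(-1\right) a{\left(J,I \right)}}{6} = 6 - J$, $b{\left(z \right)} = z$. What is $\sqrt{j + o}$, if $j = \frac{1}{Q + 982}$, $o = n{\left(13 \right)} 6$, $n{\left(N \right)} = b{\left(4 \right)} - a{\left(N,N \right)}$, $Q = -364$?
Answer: $\frac{i \sqrt{87078054}}{618} \approx 15.1 i$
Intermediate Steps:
$a{\left(J,I \right)} = -36 + 6 J$ ($a{\left(J,I \right)} = - 6 \left(6 - J\right) = -36 + 6 J$)
$n{\left(N \right)} = 40 - 6 N$ ($n{\left(N \right)} = 4 - \left(-36 + 6 N\right) = 40 - 6 N$)
$o = -228$ ($o = \left(40 - 78\right) 6 = \left(-38\right) 6 = -228$)
$j = \frac{1}{618}$ ($j = \frac{1}{-364 + 982} = \frac{1}{618} \approx 0.0016181$)
$\sqrt{j + o} = \sqrt{\frac{1}{618} - 228} = \sqrt{- \frac{140903}{618}} = \frac{i \sqrt{87078054}}{618}$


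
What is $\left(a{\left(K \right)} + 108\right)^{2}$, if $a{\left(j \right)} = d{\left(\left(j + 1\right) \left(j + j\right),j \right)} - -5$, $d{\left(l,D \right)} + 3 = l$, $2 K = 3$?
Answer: $\frac{55225}{4} \approx 13806.0$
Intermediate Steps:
$K = \frac{3}{2}$ ($K = \frac{1}{2} \cdot 3 = \frac{3}{2} \approx 1.5$)
$d{\left(l,D \right)} = -3 + l$
$a{\left(j \right)} = 2 + 2 j \left(1 + j\right)$ ($a{\left(j \right)} = \left(-3 + \left(j + 1\right) \left(j + j\right)\right) - -5 = \left(-3 + \left(1 + j\right) 2 j\right) + 5 = \left(-3 + 2 j \left(1 + j\right)\right) + 5 = 2 + 2 j \left(1 + j\right)$)
$\left(a{\left(K \right)} + 108\right)^{2} = \left(\left(2 + 2 \cdot \frac{3}{2} \left(1 + \frac{3}{2}\right)\right) + 108\right)^{2} = \left(\left(2 + 2 \cdot \frac{3}{2} \cdot \frac{5}{2}\right) + 108\right)^{2} = \left(\left(2 + \frac{15}{2}\right) + 108\right)^{2} = \left(\frac{19}{2} + 108\right)^{2} = \left(\frac{235}{2}\right)^{2} = \frac{55225}{4}$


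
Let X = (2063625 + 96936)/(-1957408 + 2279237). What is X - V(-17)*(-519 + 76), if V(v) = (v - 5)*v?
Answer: 53323432939/321829 ≈ 1.6569e+5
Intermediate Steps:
V(v) = v*(-5 + v) (V(v) = (-5 + v)*v = v*(-5 + v))
X = 2160561/321829 ≈ 6.7134
X - V(-17)*(-519 + 76) = 2160561/321829 - (-17*(-5 - 17))*(-519 + 76) = 2160561/321829 - (-17*(-22))*(-443) = 2160561/321829 - 374*(-443) = 2160561/321829 - 1*(-165682) = 2160561/321829 + 165682 = 53323432939/321829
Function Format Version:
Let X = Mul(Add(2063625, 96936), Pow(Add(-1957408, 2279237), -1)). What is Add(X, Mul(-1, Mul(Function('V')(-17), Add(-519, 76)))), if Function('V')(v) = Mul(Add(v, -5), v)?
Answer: Rational(53323432939, 321829) ≈ 1.6569e+5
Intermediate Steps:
Function('V')(v) = Mul(v, Add(-5, v)) (Function('V')(v) = Mul(Add(-5, v), v) = Mul(v, Add(-5, v)))
X = Rational(2160561, 321829) (X = Mul(2160561, Pow(321829, -1)) = Mul(2160561, Rational(1, 321829)) = Rational(2160561, 321829) ≈ 6.7134)
Add(X, Mul(-1, Mul(Function('V')(-17), Add(-519, 76)))) = Add(Rational(2160561, 321829), Mul(-1, Mul(Mul(-17, Add(-5, -17)), Add(-519, 76)))) = Add(Rational(2160561, 321829), Mul(-1, Mul(Mul(-17, -22), -443))) = Add(Rational(2160561, 321829), Mul(-1, Mul(374, -443))) = Add(Rational(2160561, 321829), Mul(-1, -165682)) = Add(Rational(2160561, 321829), 165682) = Rational(53323432939, 321829)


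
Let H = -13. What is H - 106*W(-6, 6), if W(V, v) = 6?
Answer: -649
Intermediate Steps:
H - 106*W(-6, 6) = -13 - 106*6 = -13 - 636 = -649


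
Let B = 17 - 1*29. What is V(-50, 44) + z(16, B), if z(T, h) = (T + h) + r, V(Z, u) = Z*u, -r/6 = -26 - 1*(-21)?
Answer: -2166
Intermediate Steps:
r = 30 (r = -6*(-26 - 1*(-21)) = -6*(-26 + 21) = -6*(-5) = 30)
B = -12 (B = 17 - 29 = -12)
z(T, h) = 30 + T + h (z(T, h) = (T + h) + 30 = 30 + T + h)
V(-50, 44) + z(16, B) = -50*44 + (30 + 16 - 12) = -2200 + 34 = -2166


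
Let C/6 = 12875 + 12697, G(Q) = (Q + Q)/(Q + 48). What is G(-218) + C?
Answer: 13041938/85 ≈ 1.5343e+5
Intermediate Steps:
G(Q) = 2*Q/(48 + Q) (G(Q) = (2*Q)/(48 + Q) = 2*Q/(48 + Q))
C = 153432 (C = 6*(12875 + 12697) = 6*25572 = 153432)
G(-218) + C = 2*(-218)/(48 - 218) + 153432 = 2*(-218)/(-170) + 153432 = 2*(-218)*(-1/170) + 153432 = 218/85 + 153432 = 13041938/85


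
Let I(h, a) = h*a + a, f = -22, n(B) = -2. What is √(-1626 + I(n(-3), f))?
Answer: 2*I*√401 ≈ 40.05*I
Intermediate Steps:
I(h, a) = a + a*h (I(h, a) = a*h + a = a + a*h)
√(-1626 + I(n(-3), f)) = √(-1626 - 22*(1 - 2)) = √(-1626 - 22*(-1)) = √(-1626 + 22) = √(-1604) = 2*I*√401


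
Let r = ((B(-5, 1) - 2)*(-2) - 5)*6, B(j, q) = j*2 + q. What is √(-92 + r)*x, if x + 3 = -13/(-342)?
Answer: -1013*√10/342 ≈ -9.3666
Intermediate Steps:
x = -1013/342 (x = -3 - 13/(-342) = -3 - 13*(-1/342) = -3 + 13/342 = -1013/342 ≈ -2.9620)
B(j, q) = q + 2*j (B(j, q) = 2*j + q = q + 2*j)
r = 102 (r = (((1 + 2*(-5)) - 2)*(-2) - 5)*6 = (((1 - 10) - 2)*(-2) - 5)*6 = ((-9 - 2)*(-2) - 5)*6 = (-11*(-2) - 5)*6 = (22 - 5)*6 = 17*6 = 102)
√(-92 + r)*x = √(-92 + 102)*(-1013/342) = √10*(-1013/342) = -1013*√10/342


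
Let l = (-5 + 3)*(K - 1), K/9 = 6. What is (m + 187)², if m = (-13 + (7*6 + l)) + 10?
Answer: 14400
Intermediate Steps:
K = 54 (K = 9*6 = 54)
l = -106 (l = (-5 + 3)*(54 - 1) = -2*53 = -106)
m = -67 (m = (-13 + (7*6 - 106)) + 10 = (-13 + (42 - 106)) + 10 = (-13 - 64) + 10 = -77 + 10 = -67)
(m + 187)² = (-67 + 187)² = 120² = 14400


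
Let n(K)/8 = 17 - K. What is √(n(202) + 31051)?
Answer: √29571 ≈ 171.96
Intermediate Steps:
n(K) = 136 - 8*K (n(K) = 8*(17 - K) = 136 - 8*K)
√(n(202) + 31051) = √((136 - 8*202) + 31051) = √((136 - 1616) + 31051) = √(-1480 + 31051) = √29571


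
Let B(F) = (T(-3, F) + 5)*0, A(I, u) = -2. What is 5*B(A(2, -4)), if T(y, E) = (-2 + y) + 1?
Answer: 0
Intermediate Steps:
T(y, E) = -1 + y
B(F) = 0 (B(F) = ((-1 - 3) + 5)*0 = (-4 + 5)*0 = 1*0 = 0)
5*B(A(2, -4)) = 5*0 = 0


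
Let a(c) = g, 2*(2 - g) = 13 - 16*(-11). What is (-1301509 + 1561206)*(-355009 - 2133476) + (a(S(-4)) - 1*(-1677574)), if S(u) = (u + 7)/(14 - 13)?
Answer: -1292500823127/2 ≈ -6.4625e+11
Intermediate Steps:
S(u) = 7 + u (S(u) = (7 + u)/1 = (7 + u)*1 = 7 + u)
g = -185/2 (g = 2 - (13 - 16*(-11))/2 = 2 - (13 + 176)/2 = 2 - ½*189 = 2 - 189/2 = -185/2 ≈ -92.500)
a(c) = -185/2
(-1301509 + 1561206)*(-355009 - 2133476) + (a(S(-4)) - 1*(-1677574)) = (-1301509 + 1561206)*(-355009 - 2133476) + (-185/2 - 1*(-1677574)) = 259697*(-2488485) + (-185/2 + 1677574) = -646252089045 + 3354963/2 = -1292500823127/2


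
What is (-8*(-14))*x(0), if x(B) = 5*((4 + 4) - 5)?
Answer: 1680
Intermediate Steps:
x(B) = 15 (x(B) = 5*(8 - 5) = 5*3 = 15)
(-8*(-14))*x(0) = -8*(-14)*15 = 112*15 = 1680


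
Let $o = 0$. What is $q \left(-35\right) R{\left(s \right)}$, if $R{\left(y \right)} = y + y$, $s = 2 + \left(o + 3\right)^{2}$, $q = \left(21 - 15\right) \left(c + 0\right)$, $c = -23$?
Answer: $106260$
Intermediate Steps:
$q = -138$ ($q = \left(21 - 15\right) \left(-23 + 0\right) = 6 \left(-23\right) = -138$)
$s = 11$ ($s = 2 + \left(0 + 3\right)^{2} = 2 + 3^{2} = 2 + 9 = 11$)
$R{\left(y \right)} = 2 y$
$q \left(-35\right) R{\left(s \right)} = \left(-138\right) \left(-35\right) 2 \cdot 11 = 4830 \cdot 22 = 106260$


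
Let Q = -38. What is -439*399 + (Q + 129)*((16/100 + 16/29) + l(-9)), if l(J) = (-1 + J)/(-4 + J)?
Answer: -126894019/725 ≈ -1.7503e+5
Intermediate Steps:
l(J) = (-1 + J)/(-4 + J)
-439*399 + (Q + 129)*((16/100 + 16/29) + l(-9)) = -439*399 + (-38 + 129)*((16/100 + 16/29) + (-1 - 9)/(-4 - 9)) = -175161 + 91*((16*(1/100) + 16*(1/29)) - 10/(-13)) = -175161 + 91*((4/25 + 16/29) - 1/13*(-10)) = -175161 + 91*(516/725 + 10/13) = -175161 + 91*(13958/9425) = -175161 + 97706/725 = -126894019/725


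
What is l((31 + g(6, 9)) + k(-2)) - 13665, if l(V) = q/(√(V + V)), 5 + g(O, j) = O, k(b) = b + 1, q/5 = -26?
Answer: -13665 - 65*√62/31 ≈ -13682.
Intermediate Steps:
q = -130 (q = 5*(-26) = -130)
k(b) = 1 + b
g(O, j) = -5 + O
l(V) = -65*√2/√V (l(V) = -130/√(V + V) = -130*√2/(2*√V) = -65*√2/√V)
l((31 + g(6, 9)) + k(-2)) - 13665 = -65*√2/√((31 + (-5 + 6)) + (1 - 2)) - 13665 = -65*√2/√((31 + 1) - 1) - 13665 = -65*√2/√(32 - 1) - 13665 = -65*√2/√31 - 13665 = -65*√2*√31/31 - 13665 = -65*√62/31 - 13665 = -13665 - 65*√62/31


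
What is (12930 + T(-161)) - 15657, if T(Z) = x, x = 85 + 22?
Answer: -2620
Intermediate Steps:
x = 107
T(Z) = 107
(12930 + T(-161)) - 15657 = (12930 + 107) - 15657 = 13037 - 15657 = -2620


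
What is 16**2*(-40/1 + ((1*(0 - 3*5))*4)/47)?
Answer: -496640/47 ≈ -10567.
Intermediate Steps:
16**2*(-40/1 + ((1*(0 - 3*5))*4)/47) = 256*(-40*1 + ((1*(0 - 15))*4)*(1/47)) = 256*(-40 + ((1*(-15))*4)*(1/47)) = 256*(-40 - 15*4*(1/47)) = 256*(-40 - 60*1/47) = 256*(-40 - 60/47) = 256*(-1940/47) = -496640/47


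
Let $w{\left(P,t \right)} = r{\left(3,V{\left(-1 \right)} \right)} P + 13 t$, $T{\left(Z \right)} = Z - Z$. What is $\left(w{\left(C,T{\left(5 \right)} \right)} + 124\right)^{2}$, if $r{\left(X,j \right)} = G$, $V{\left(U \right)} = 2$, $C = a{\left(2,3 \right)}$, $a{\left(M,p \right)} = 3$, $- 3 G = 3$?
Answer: $14641$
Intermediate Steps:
$G = -1$ ($G = \left(- \frac{1}{3}\right) 3 = -1$)
$T{\left(Z \right)} = 0$
$C = 3$
$r{\left(X,j \right)} = -1$
$w{\left(P,t \right)} = - P + 13 t$
$\left(w{\left(C,T{\left(5 \right)} \right)} + 124\right)^{2} = \left(\left(\left(-1\right) 3 + 13 \cdot 0\right) + 124\right)^{2} = \left(\left(-3 + 0\right) + 124\right)^{2} = \left(-3 + 124\right)^{2} = 121^{2} = 14641$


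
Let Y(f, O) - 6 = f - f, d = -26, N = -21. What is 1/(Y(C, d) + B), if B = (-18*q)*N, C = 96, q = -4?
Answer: -1/1506 ≈ -0.00066401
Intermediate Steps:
Y(f, O) = 6 (Y(f, O) = 6 + (f - f) = 6 + 0 = 6)
B = -1512 (B = -18*(-4)*(-21) = 72*(-21) = -1512)
1/(Y(C, d) + B) = 1/(6 - 1512) = 1/(-1506) = -1/1506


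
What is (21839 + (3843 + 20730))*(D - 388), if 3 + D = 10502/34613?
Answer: -627637876572/34613 ≈ -1.8133e+7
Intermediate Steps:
D = -93337/34613 (D = -3 + 10502/34613 = -93337/34613 ≈ -2.6966)
(21839 + (3843 + 20730))*(D - 388) = (21839 + (3843 + 20730))*(-93337/34613 - 388) = (21839 + 24573)*(-13523181/34613) = 46412*(-13523181/34613) = -627637876572/34613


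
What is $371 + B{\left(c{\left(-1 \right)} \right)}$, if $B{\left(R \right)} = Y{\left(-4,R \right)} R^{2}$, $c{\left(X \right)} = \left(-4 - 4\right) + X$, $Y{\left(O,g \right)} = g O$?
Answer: $3287$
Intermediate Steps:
$Y{\left(O,g \right)} = O g$
$c{\left(X \right)} = -8 + X$
$B{\left(R \right)} = - 4 R^{3}$ ($B{\left(R \right)} = - 4 R R^{2} = - 4 R^{3}$)
$371 + B{\left(c{\left(-1 \right)} \right)} = 371 - 4 \left(-8 - 1\right)^{3} = 371 - 4 \left(-9\right)^{3} = 371 - -2916 = 371 + 2916 = 3287$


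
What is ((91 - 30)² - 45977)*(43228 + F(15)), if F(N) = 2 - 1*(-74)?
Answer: -1829853824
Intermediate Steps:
F(N) = 76 (F(N) = 2 + 74 = 76)
((91 - 30)² - 45977)*(43228 + F(15)) = ((91 - 30)² - 45977)*(43228 + 76) = (61² - 45977)*43304 = (3721 - 45977)*43304 = -42256*43304 = -1829853824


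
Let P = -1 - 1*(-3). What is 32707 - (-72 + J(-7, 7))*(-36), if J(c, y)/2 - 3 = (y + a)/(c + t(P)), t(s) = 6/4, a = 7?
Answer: 331625/11 ≈ 30148.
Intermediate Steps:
P = 2 (P = -1 + 3 = 2)
t(s) = 3/2 (t(s) = 6*(¼) = 3/2)
J(c, y) = 6 + 2*(7 + y)/(3/2 + c) (J(c, y) = 6 + 2*((y + 7)/(c + 3/2)) = 6 + 2*((7 + y)/(3/2 + c)) = 6 + 2*(7 + y)/(3/2 + c))
32707 - (-72 + J(-7, 7))*(-36) = 32707 - (-72 + 2*(23 + 2*7 + 6*(-7))/(3 + 2*(-7)))*(-36) = 32707 - (-72 + 2*(23 + 14 - 42)/(3 - 14))*(-36) = 32707 - (-72 + 2*(-5)/(-11))*(-36) = 32707 - (-72 + 2*(-1/11)*(-5))*(-36) = 32707 - (-72 + 10/11)*(-36) = 32707 - (-782)*(-36)/11 = 32707 - 1*28152/11 = 32707 - 28152/11 = 331625/11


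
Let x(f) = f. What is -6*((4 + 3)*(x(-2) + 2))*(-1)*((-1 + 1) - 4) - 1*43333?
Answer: -43333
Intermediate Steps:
-6*((4 + 3)*(x(-2) + 2))*(-1)*((-1 + 1) - 4) - 1*43333 = -6*((4 + 3)*(-2 + 2))*(-1)*((-1 + 1) - 4) - 1*43333 = -6*(7*0)*(-1)*(0 - 4) - 43333 = -6*0*(-1)*(-4) - 43333 = -0*(-4) - 43333 = -6*0 - 43333 = 0 - 43333 = -43333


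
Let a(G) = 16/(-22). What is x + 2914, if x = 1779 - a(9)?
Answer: 51631/11 ≈ 4693.7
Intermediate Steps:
a(G) = -8/11 (a(G) = 16*(-1/22) = -8/11)
x = 19577/11 (x = 1779 - 1*(-8/11) = 1779 + 8/11 = 19577/11 ≈ 1779.7)
x + 2914 = 19577/11 + 2914 = 51631/11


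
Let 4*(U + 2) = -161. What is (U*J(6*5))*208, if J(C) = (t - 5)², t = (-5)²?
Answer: -3515200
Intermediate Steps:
t = 25
U = -169/4 (U = -2 + (¼)*(-161) = -2 - 161/4 = -169/4 ≈ -42.250)
J(C) = 400 (J(C) = (25 - 5)² = 20² = 400)
(U*J(6*5))*208 = -169/4*400*208 = -16900*208 = -3515200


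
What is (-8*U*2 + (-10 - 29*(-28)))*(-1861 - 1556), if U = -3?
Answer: -2904450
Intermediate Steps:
(-8*U*2 + (-10 - 29*(-28)))*(-1861 - 1556) = (-8*(-3)*2 + (-10 - 29*(-28)))*(-1861 - 1556) = (24*2 + (-10 + 812))*(-3417) = (48 + 802)*(-3417) = 850*(-3417) = -2904450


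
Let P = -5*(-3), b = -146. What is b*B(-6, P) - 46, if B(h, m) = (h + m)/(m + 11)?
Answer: -1255/13 ≈ -96.538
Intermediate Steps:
P = 15
B(h, m) = (h + m)/(11 + m)
b*B(-6, P) - 46 = -146*(-6 + 15)/(11 + 15) - 46 = -146*9/26 - 46 = -657/13 - 46 = -1255/13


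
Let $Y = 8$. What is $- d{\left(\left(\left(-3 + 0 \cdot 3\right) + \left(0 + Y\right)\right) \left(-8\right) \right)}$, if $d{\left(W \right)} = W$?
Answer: $40$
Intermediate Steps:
$- d{\left(\left(\left(-3 + 0 \cdot 3\right) + \left(0 + Y\right)\right) \left(-8\right) \right)} = - \left(\left(-3 + 0 \cdot 3\right) + \left(0 + 8\right)\right) \left(-8\right) = - \left(\left(-3 + 0\right) + 8\right) \left(-8\right) = - \left(-3 + 8\right) \left(-8\right) = - 5 \left(-8\right) = \left(-1\right) \left(-40\right) = 40$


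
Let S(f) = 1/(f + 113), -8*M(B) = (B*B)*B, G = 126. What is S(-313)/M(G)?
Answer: 1/50009400 ≈ 1.9996e-8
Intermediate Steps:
M(B) = -B³/8 (M(B) = -B*B*B/8 = -B²*B/8 = -B³/8)
S(f) = 1/(113 + f)
S(-313)/M(G) = 1/((113 - 313)*((-⅛*126³))) = 1/((-200)*((-⅛*2000376))) = -1/200/(-250047) = -1/200*(-1/250047) = 1/50009400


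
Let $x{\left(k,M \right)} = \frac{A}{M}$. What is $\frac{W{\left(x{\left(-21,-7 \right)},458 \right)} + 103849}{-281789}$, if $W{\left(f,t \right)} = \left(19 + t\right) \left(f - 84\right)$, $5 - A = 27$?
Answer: $- \frac{456961}{1972523} \approx -0.23166$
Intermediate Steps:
$A = -22$ ($A = 5 - 27 = -22$)
$x{\left(k,M \right)} = - \frac{22}{M}$
$W{\left(f,t \right)} = \left(-84 + f\right) \left(19 + t\right)$ ($W{\left(f,t \right)} = \left(19 + t\right) \left(-84 + f\right) = \left(-84 + f\right) \left(19 + t\right)$)
$\frac{W{\left(x{\left(-21,-7 \right)},458 \right)} + 103849}{-281789} = \frac{\left(-1596 - 38472 + 19 \left(- \frac{22}{-7}\right) + - \frac{22}{-7} \cdot 458\right) + 103849}{-281789} = \left(\left(-1596 - 38472 + 19 \left(\left(-22\right) \left(- \frac{1}{7}\right)\right) + \left(-22\right) \left(- \frac{1}{7}\right) 458\right) + 103849\right) \left(- \frac{1}{281789}\right) = \left(\left(-1596 - 38472 + 19 \cdot \frac{22}{7} + \frac{22}{7} \cdot 458\right) + 103849\right) \left(- \frac{1}{281789}\right) = \left(\left(-1596 - 38472 + \frac{418}{7} + \frac{10076}{7}\right) + 103849\right) \left(- \frac{1}{281789}\right) = \left(- \frac{269982}{7} + 103849\right) \left(- \frac{1}{281789}\right) = \frac{456961}{7} \left(- \frac{1}{281789}\right) = - \frac{456961}{1972523}$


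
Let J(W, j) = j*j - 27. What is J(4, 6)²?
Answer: 81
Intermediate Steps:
J(W, j) = -27 + j² (J(W, j) = j² - 27 = -27 + j²)
J(4, 6)² = (-27 + 6²)² = (-27 + 36)² = 9² = 81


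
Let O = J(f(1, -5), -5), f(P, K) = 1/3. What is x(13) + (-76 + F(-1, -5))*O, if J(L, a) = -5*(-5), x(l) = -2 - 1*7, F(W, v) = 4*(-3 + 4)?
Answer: -1809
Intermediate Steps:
F(W, v) = 4 (F(W, v) = 4*1 = 4)
x(l) = -9 (x(l) = -2 - 7 = -9)
f(P, K) = ⅓
J(L, a) = 25
O = 25
x(13) + (-76 + F(-1, -5))*O = -9 + (-76 + 4)*25 = -9 - 72*25 = -9 - 1800 = -1809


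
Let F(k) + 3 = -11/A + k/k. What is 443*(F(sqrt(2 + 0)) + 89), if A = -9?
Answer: 351742/9 ≈ 39082.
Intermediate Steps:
F(k) = -7/9 (F(k) = -3 + (-11/(-9) + k/k) = -3 + (-11*(-1/9) + 1) = -3 + (11/9 + 1) = -3 + 20/9 = -7/9)
443*(F(sqrt(2 + 0)) + 89) = 443*(-7/9 + 89) = 443*(794/9) = 351742/9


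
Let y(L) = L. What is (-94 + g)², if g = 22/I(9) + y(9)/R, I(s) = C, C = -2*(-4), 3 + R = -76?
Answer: 833534641/99856 ≈ 8347.4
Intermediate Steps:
R = -79 (R = -3 - 76 = -79)
C = 8
I(s) = 8
g = 833/316 (g = 22/8 + 9/(-79) = 22*(⅛) + 9*(-1/79) = 11/4 - 9/79 = 833/316 ≈ 2.6361)
(-94 + g)² = (-94 + 833/316)² = (-28871/316)² = 833534641/99856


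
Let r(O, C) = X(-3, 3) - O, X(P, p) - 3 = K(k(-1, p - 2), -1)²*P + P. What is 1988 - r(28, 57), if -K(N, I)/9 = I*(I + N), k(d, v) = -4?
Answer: 8091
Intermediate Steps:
K(N, I) = -9*I*(I + N)
X(P, p) = 3 + 2026*P (X(P, p) = 3 + ((-9*(-1)*(-1 - 4))²*P + P) = 3 + ((-9*(-1)*(-5))²*P + P) = 3 + ((-45)²*P + P) = 3 + (2025*P + P) = 3 + 2026*P)
r(O, C) = -6075 - O (r(O, C) = (3 + 2026*(-3)) - O = (3 - 6078) - O = -6075 - O)
1988 - r(28, 57) = 1988 - (-6075 - 1*28) = 1988 - (-6075 - 28) = 1988 - 1*(-6103) = 1988 + 6103 = 8091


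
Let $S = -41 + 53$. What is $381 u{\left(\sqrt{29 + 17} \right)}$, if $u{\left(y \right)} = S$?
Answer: $4572$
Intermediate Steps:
$S = 12$
$u{\left(y \right)} = 12$
$381 u{\left(\sqrt{29 + 17} \right)} = 381 \cdot 12 = 4572$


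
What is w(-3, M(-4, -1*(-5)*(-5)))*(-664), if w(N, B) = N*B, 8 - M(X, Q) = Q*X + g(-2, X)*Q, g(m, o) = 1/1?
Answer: -133464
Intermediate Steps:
g(m, o) = 1
M(X, Q) = 8 - Q - Q*X (M(X, Q) = 8 - (Q*X + 1*Q) = 8 - (Q*X + Q) = 8 - (Q + Q*X) = 8 + (-Q - Q*X) = 8 - Q - Q*X)
w(N, B) = B*N
w(-3, M(-4, -1*(-5)*(-5)))*(-664) = ((8 - (-1*(-5))*(-5) - 1*-1*(-5)*(-5)*(-4))*(-3))*(-664) = ((8 - 5*(-5) - 1*5*(-5)*(-4))*(-3))*(-664) = ((8 - 1*(-25) - 1*(-25)*(-4))*(-3))*(-664) = ((8 + 25 - 100)*(-3))*(-664) = -67*(-3)*(-664) = 201*(-664) = -133464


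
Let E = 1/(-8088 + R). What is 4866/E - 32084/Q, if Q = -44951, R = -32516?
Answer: -8881376473780/44951 ≈ -1.9758e+8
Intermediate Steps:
E = -1/40604 (E = 1/(-8088 - 32516) = 1/(-40604) = -1/40604 ≈ -2.4628e-5)
4866/E - 32084/Q = 4866/(-1/40604) - 32084/(-44951) = 4866*(-40604) - 32084*(-1/44951) = -197579064 + 32084/44951 = -8881376473780/44951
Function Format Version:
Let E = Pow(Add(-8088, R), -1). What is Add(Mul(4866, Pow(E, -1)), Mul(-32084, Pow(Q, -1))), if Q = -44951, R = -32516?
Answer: Rational(-8881376473780, 44951) ≈ -1.9758e+8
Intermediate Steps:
E = Rational(-1, 40604) (E = Pow(Add(-8088, -32516), -1) = Pow(-40604, -1) = Rational(-1, 40604) ≈ -2.4628e-5)
Add(Mul(4866, Pow(E, -1)), Mul(-32084, Pow(Q, -1))) = Add(Mul(4866, Pow(Rational(-1, 40604), -1)), Mul(-32084, Pow(-44951, -1))) = Add(Mul(4866, -40604), Mul(-32084, Rational(-1, 44951))) = Add(-197579064, Rational(32084, 44951)) = Rational(-8881376473780, 44951)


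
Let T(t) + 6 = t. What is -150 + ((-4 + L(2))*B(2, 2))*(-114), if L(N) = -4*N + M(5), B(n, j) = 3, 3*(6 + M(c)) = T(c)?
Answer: 6120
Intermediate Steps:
T(t) = -6 + t
M(c) = -8 + c/3 (M(c) = -6 + (-6 + c)/3 = -6 + (-2 + c/3) = -8 + c/3)
L(N) = -19/3 - 4*N (L(N) = -4*N + (-8 + (⅓)*5) = -4*N + (-8 + 5/3) = -4*N - 19/3 = -19/3 - 4*N)
-150 + ((-4 + L(2))*B(2, 2))*(-114) = -150 + ((-4 + (-19/3 - 4*2))*3)*(-114) = -150 + ((-4 + (-19/3 - 8))*3)*(-114) = -150 + ((-4 - 43/3)*3)*(-114) = -150 - 55/3*3*(-114) = -150 - 55*(-114) = -150 + 6270 = 6120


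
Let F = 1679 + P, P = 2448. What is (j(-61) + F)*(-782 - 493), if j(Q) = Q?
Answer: -5184150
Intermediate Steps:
F = 4127 (F = 1679 + 2448 = 4127)
(j(-61) + F)*(-782 - 493) = (-61 + 4127)*(-782 - 493) = 4066*(-1275) = -5184150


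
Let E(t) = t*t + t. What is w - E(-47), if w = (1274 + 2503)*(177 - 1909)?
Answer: -6543926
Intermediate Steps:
E(t) = t + t² (E(t) = t² + t = t + t²)
w = -6541764 (w = 3777*(-1732) = -6541764)
w - E(-47) = -6541764 - (-47)*(1 - 47) = -6541764 - (-47)*(-46) = -6541764 - 1*2162 = -6541764 - 2162 = -6543926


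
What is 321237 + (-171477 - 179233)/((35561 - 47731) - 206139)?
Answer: 70129278943/218309 ≈ 3.2124e+5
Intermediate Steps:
321237 + (-171477 - 179233)/((35561 - 47731) - 206139) = 321237 - 350710/(-12170 - 206139) = 321237 - 350710/(-218309) = 321237 - 350710*(-1/218309) = 321237 + 350710/218309 = 70129278943/218309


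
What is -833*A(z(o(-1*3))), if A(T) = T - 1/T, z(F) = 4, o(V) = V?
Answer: -12495/4 ≈ -3123.8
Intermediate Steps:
-833*A(z(o(-1*3))) = -833*(4 - 1/4) = -833*15/4 = -12495/4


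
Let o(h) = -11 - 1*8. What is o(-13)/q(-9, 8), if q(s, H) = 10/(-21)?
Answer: 399/10 ≈ 39.900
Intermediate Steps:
o(h) = -19 (o(h) = -11 - 8 = -19)
q(s, H) = -10/21 (q(s, H) = 10*(-1/21) = -10/21)
o(-13)/q(-9, 8) = -19/(-10/21) = -19*(-21/10) = 399/10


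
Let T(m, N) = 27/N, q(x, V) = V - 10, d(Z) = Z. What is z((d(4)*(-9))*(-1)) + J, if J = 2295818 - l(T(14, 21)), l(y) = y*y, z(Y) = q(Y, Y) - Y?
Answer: 112494511/49 ≈ 2.2958e+6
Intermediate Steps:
q(x, V) = -10 + V
z(Y) = -10 (z(Y) = (-10 + Y) - Y = -10)
l(y) = y**2
J = 112495001/49 (J = 2295818 - (27/21)**2 = 2295818 - (27*(1/21))**2 = 2295818 - (9/7)**2 = 2295818 - 1*81/49 = 2295818 - 81/49 = 112495001/49 ≈ 2.2958e+6)
z((d(4)*(-9))*(-1)) + J = -10 + 112495001/49 = 112494511/49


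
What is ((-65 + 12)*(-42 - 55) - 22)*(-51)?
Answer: -261069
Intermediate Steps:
((-65 + 12)*(-42 - 55) - 22)*(-51) = (-53*(-97) - 22)*(-51) = (5141 - 22)*(-51) = 5119*(-51) = -261069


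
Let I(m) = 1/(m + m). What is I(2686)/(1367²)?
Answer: 1/10038597308 ≈ 9.9616e-11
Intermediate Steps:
I(m) = 1/(2*m)
I(2686)/(1367²) = ((½)/2686)/(1367²) = ((½)*(1/2686))/1868689 = (1/5372)*(1/1868689) = 1/10038597308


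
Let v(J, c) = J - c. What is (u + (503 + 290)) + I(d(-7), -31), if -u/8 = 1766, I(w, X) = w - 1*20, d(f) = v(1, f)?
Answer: -13347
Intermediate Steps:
d(f) = 1 - f
I(w, X) = -20 + w (I(w, X) = w - 20 = -20 + w)
u = -14128 (u = -8*1766 = -14128)
(u + (503 + 290)) + I(d(-7), -31) = (-14128 + (503 + 290)) + (-20 + (1 - 1*(-7))) = (-14128 + 793) + (-20 + (1 + 7)) = -13335 + (-20 + 8) = -13335 - 12 = -13347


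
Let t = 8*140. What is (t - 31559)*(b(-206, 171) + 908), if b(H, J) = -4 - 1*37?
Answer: -26390613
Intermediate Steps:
t = 1120
b(H, J) = -41 (b(H, J) = -4 - 37 = -41)
(t - 31559)*(b(-206, 171) + 908) = (1120 - 31559)*(-41 + 908) = -30439*867 = -26390613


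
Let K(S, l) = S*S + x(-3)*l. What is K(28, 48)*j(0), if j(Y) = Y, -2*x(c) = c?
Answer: 0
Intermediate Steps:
x(c) = -c/2
K(S, l) = S**2 + 3*l/2 (K(S, l) = S*S + (-1/2*(-3))*l = S**2 + 3*l/2)
K(28, 48)*j(0) = (28**2 + (3/2)*48)*0 = (784 + 72)*0 = 856*0 = 0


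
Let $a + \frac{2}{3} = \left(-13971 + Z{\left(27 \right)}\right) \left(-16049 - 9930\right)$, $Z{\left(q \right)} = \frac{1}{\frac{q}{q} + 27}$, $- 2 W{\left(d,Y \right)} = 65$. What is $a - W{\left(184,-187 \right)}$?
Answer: $\frac{30487943893}{84} \approx 3.6295 \cdot 10^{8}$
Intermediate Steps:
$W{\left(d,Y \right)} = - \frac{65}{2}$ ($W{\left(d,Y \right)} = \left(- \frac{1}{2}\right) 65 = - \frac{65}{2}$)
$Z{\left(q \right)} = \frac{1}{28}$ ($Z{\left(q \right)} = \frac{1}{1 + 27} = \frac{1}{28}$)
$a = \frac{30487941163}{84}$ ($a = - \frac{2}{3} + \left(-13971 + \frac{1}{28}\right) \left(-16049 - 9930\right) = - \frac{2}{3} - - \frac{10162647073}{28} = - \frac{2}{3} + \frac{10162647073}{28} = \frac{30487941163}{84} \approx 3.6295 \cdot 10^{8}$)
$a - W{\left(184,-187 \right)} = \frac{30487941163}{84} - - \frac{65}{2} = \frac{30487941163}{84} + \frac{65}{2} = \frac{30487943893}{84}$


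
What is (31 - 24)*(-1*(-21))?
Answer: 147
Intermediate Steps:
(31 - 24)*(-1*(-21)) = 7*21 = 147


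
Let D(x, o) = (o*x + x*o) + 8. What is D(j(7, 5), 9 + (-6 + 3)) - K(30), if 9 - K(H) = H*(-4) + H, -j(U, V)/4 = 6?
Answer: -379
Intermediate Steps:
j(U, V) = -24 (j(U, V) = -4*6 = -24)
D(x, o) = 8 + 2*o*x (D(x, o) = (o*x + o*x) + 8 = 2*o*x + 8 = 8 + 2*o*x)
K(H) = 9 + 3*H (K(H) = 9 - (H*(-4) + H) = 9 - (-4*H + H) = 9 - (-3)*H = 9 + 3*H)
D(j(7, 5), 9 + (-6 + 3)) - K(30) = (8 + 2*(9 + (-6 + 3))*(-24)) - (9 + 3*30) = (8 + 2*(9 - 3)*(-24)) - (9 + 90) = (8 + 2*6*(-24)) - 1*99 = (8 - 288) - 99 = -280 - 99 = -379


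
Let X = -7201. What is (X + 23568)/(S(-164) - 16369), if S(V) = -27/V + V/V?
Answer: -2684188/2684325 ≈ -0.99995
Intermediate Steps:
S(V) = 1 - 27/V (S(V) = -27/V + 1 = 1 - 27/V)
(X + 23568)/(S(-164) - 16369) = (-7201 + 23568)/((-27 - 164)/(-164) - 16369) = 16367/(-1/164*(-191) - 16369) = 16367/(191/164 - 16369) = 16367/(-2684325/164) = 16367*(-164/2684325) = -2684188/2684325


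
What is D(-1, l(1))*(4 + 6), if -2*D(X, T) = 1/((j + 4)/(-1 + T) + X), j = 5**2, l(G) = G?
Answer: 0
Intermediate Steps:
j = 25
D(X, T) = -1/(2*(X + 29/(-1 + T))) (D(X, T) = -1/(2*((25 + 4)/(-1 + T) + X)) = -1/(2*(29/(-1 + T) + X)) = -1/(2*(X + 29/(-1 + T))))
D(-1, l(1))*(4 + 6) = ((1 - 1*1)/(2*(29 - 1*(-1) + 1*(-1))))*(4 + 6) = ((1 - 1)/(2*(29 + 1 - 1)))*10 = ((1/2)*0/29)*10 = ((1/2)*(1/29)*0)*10 = 0*10 = 0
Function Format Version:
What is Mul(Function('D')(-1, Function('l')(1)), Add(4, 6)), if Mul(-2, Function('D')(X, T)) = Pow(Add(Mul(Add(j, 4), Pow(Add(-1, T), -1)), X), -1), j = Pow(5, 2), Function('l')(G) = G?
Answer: 0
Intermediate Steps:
j = 25
Function('D')(X, T) = Mul(Rational(-1, 2), Pow(Add(X, Mul(29, Pow(Add(-1, T), -1))), -1)) (Function('D')(X, T) = Mul(Rational(-1, 2), Pow(Add(Mul(Add(25, 4), Pow(Add(-1, T), -1)), X), -1)) = Mul(Rational(-1, 2), Pow(Add(Mul(29, Pow(Add(-1, T), -1)), X), -1)) = Mul(Rational(-1, 2), Pow(Add(X, Mul(29, Pow(Add(-1, T), -1))), -1)))
Mul(Function('D')(-1, Function('l')(1)), Add(4, 6)) = Mul(Mul(Rational(1, 2), Pow(Add(29, Mul(-1, -1), Mul(1, -1)), -1), Add(1, Mul(-1, 1))), Add(4, 6)) = Mul(Mul(Rational(1, 2), Pow(Add(29, 1, -1), -1), Add(1, -1)), 10) = Mul(Mul(Rational(1, 2), Pow(29, -1), 0), 10) = Mul(Mul(Rational(1, 2), Rational(1, 29), 0), 10) = Mul(0, 10) = 0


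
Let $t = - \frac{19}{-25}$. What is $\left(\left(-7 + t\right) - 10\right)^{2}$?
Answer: $\frac{164836}{625} \approx 263.74$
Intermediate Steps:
$t = \frac{19}{25}$ ($t = \left(-19\right) \left(- \frac{1}{25}\right) = \frac{19}{25} \approx 0.76$)
$\left(\left(-7 + t\right) - 10\right)^{2} = \left(\left(-7 + \frac{19}{25}\right) - 10\right)^{2} = \left(- \frac{156}{25} - 10\right)^{2} = \left(- \frac{406}{25}\right)^{2} = \frac{164836}{625}$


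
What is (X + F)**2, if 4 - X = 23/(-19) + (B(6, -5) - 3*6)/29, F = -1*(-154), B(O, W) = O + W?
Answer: 7752450304/303601 ≈ 25535.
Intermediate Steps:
F = 154
X = 3194/551 (X = 4 - (23/(-19) + ((6 - 5) - 3*6)/29) = 4 - (23*(-1/19) + (1 - 18)*(1/29)) = 4 - (-23/19 - 17*1/29) = 4 - (-23/19 - 17/29) = 4 - 1*(-990/551) = 4 + 990/551 = 3194/551 ≈ 5.7967)
(X + F)**2 = (3194/551 + 154)**2 = (88048/551)**2 = 7752450304/303601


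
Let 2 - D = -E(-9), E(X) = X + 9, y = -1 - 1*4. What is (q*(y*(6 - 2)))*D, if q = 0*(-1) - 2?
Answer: 80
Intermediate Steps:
y = -5 (y = -1 - 4 = -5)
E(X) = 9 + X
D = 2 (D = 2 - (-1)*(9 - 9) = 2 - (-1)*0 = 2 - 1*0 = 2 + 0 = 2)
q = -2 (q = 0 - 2 = -2)
(q*(y*(6 - 2)))*D = -(-10)*(6 - 2)*2 = -(-10)*4*2 = -2*(-20)*2 = 40*2 = 80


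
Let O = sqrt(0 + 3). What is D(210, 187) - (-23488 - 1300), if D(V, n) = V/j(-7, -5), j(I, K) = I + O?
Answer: 569389/23 - 105*sqrt(3)/23 ≈ 24748.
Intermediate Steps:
O = sqrt(3) ≈ 1.7320
j(I, K) = I + sqrt(3)
D(V, n) = V/(-7 + sqrt(3))
D(210, 187) - (-23488 - 1300) = (-7/46*210 - 1/46*210*sqrt(3)) - (-23488 - 1300) = (-735/23 - 105*sqrt(3)/23) - 1*(-24788) = (-735/23 - 105*sqrt(3)/23) + 24788 = 569389/23 - 105*sqrt(3)/23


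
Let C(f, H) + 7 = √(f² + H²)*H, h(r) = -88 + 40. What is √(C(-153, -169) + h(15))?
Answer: √(-55 - 169*√51970) ≈ 196.42*I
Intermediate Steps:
h(r) = -48
C(f, H) = -7 + H*√(H² + f²) (C(f, H) = -7 + √(f² + H²)*H = -7 + √(H² + f²)*H = -7 + H*√(H² + f²))
√(C(-153, -169) + h(15)) = √((-7 - 169*√((-169)² + (-153)²)) - 48) = √((-7 - 169*√(28561 + 23409)) - 48) = √((-7 - 169*√51970) - 48) = √(-55 - 169*√51970)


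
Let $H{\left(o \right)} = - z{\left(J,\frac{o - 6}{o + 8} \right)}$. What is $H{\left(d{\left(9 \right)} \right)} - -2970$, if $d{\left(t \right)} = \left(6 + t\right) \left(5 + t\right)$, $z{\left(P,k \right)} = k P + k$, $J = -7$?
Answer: $\frac{324342}{109} \approx 2975.6$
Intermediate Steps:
$z{\left(P,k \right)} = k + P k$ ($z{\left(P,k \right)} = P k + k = k + P k$)
$d{\left(t \right)} = \left(5 + t\right) \left(6 + t\right)$
$H{\left(o \right)} = \frac{6 \left(-6 + o\right)}{8 + o}$ ($H{\left(o \right)} = - \frac{o - 6}{o + 8} \left(1 - 7\right) = - \frac{-6 + o}{8 + o} \left(-6\right) = - \frac{\left(-6\right) \left(-6 + o\right)}{8 + o} = \frac{6 \left(-6 + o\right)}{8 + o}$)
$H{\left(d{\left(9 \right)} \right)} - -2970 = \frac{6 \left(-6 + \left(30 + 9^{2} + 11 \cdot 9\right)\right)}{8 + \left(30 + 9^{2} + 11 \cdot 9\right)} - -2970 = \frac{6 \left(-6 + \left(30 + 81 + 99\right)\right)}{8 + \left(30 + 81 + 99\right)} + 2970 = \frac{6 \left(-6 + 210\right)}{8 + 210} + 2970 = 6 \cdot \frac{1}{218} \cdot 204 + 2970 = \frac{612}{109} + 2970 = \frac{324342}{109}$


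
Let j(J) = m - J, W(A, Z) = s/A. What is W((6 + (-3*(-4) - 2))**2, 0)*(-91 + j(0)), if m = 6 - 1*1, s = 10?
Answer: -215/64 ≈ -3.3594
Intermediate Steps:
m = 5 (m = 6 - 1 = 5)
W(A, Z) = 10/A
j(J) = 5 - J
W((6 + (-3*(-4) - 2))**2, 0)*(-91 + j(0)) = (10/((6 + (-3*(-4) - 2))**2))*(-91 + (5 - 1*0)) = (10/((6 + (12 - 2))**2))*(-91 + (5 + 0)) = (10/((6 + 10)**2))*(-91 + 5) = (10/(16**2))*(-86) = (10/256)*(-86) = (10*(1/256))*(-86) = (5/128)*(-86) = -215/64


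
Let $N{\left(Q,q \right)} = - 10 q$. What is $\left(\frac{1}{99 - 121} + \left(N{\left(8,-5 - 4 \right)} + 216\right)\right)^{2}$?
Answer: $\frac{45306361}{484} \approx 93608.0$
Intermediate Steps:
$\left(\frac{1}{99 - 121} + \left(N{\left(8,-5 - 4 \right)} + 216\right)\right)^{2} = \left(\frac{1}{99 - 121} + \left(- 10 \left(-5 - 4\right) + 216\right)\right)^{2} = \left(\frac{1}{-22} + \left(- 10 \left(-5 - 4\right) + 216\right)\right)^{2} = \left(- \frac{1}{22} + \left(\left(-10\right) \left(-9\right) + 216\right)\right)^{2} = \left(- \frac{1}{22} + \left(90 + 216\right)\right)^{2} = \left(- \frac{1}{22} + 306\right)^{2} = \left(\frac{6731}{22}\right)^{2} = \frac{45306361}{484}$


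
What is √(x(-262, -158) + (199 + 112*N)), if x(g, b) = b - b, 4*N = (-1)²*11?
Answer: 13*√3 ≈ 22.517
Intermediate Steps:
N = 11/4 (N = ((-1)²*11)/4 = (1*11)/4 = (¼)*11 = 11/4 ≈ 2.7500)
x(g, b) = 0
√(x(-262, -158) + (199 + 112*N)) = √(0 + (199 + 112*(11/4))) = √(0 + (199 + 308)) = √(0 + 507) = √507 = 13*√3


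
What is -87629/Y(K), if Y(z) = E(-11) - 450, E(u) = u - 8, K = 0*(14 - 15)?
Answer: 87629/469 ≈ 186.84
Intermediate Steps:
K = 0 (K = 0*(-1) = 0)
E(u) = -8 + u
Y(z) = -469 (Y(z) = (-8 - 11) - 450 = -19 - 450 = -469)
-87629/Y(K) = -87629/(-469) = -87629*(-1/469) = 87629/469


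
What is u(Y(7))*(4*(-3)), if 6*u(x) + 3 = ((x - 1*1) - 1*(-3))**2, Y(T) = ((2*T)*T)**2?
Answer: -184550466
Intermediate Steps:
Y(T) = 4*T**4 (Y(T) = (2*T**2)**2 = 4*T**4)
u(x) = -1/2 + (2 + x)**2/6 (u(x) = -1/2 + ((x - 1*1) - 1*(-3))**2/6 = -1/2 + ((x - 1) + 3)**2/6 = -1/2 + ((-1 + x) + 3)**2/6 = -1/2 + (2 + x)**2/6)
u(Y(7))*(4*(-3)) = (-1/2 + (2 + 4*7**4)**2/6)*(4*(-3)) = (-1/2 + (2 + 4*2401)**2/6)*(-12) = (-1/2 + (2 + 9604)**2/6)*(-12) = (-1/2 + (1/6)*9606**2)*(-12) = (-1/2 + (1/6)*92275236)*(-12) = (-1/2 + 15379206)*(-12) = (30758411/2)*(-12) = -184550466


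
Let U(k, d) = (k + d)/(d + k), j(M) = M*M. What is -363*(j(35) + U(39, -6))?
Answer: -445038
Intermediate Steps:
j(M) = M²
U(k, d) = 1 (U(k, d) = (d + k)/(d + k) = 1)
-363*(j(35) + U(39, -6)) = -363*(35² + 1) = -363*(1225 + 1) = -363*1226 = -445038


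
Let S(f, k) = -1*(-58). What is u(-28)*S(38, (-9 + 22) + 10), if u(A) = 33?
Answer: 1914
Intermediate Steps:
S(f, k) = 58
u(-28)*S(38, (-9 + 22) + 10) = 33*58 = 1914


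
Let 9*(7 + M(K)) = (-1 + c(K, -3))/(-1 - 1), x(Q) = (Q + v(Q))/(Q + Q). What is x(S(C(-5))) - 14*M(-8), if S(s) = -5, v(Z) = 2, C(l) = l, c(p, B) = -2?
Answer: 2879/30 ≈ 95.967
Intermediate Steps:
x(Q) = (2 + Q)/(2*Q) (x(Q) = (Q + 2)/(Q + Q) = (2 + Q)/((2*Q)) = (2 + Q)*(1/(2*Q)) = (2 + Q)/(2*Q))
M(K) = -41/6 (M(K) = -7 + ((-1 - 2)/(-1 - 1))/9 = -7 + (-3/(-2))/9 = -7 + (-3*(-½))/9 = -7 + (⅑)*(3/2) = -7 + ⅙ = -41/6)
x(S(C(-5))) - 14*M(-8) = (½)*(2 - 5)/(-5) - 14*(-41/6) = (½)*(-⅕)*(-3) + 287/3 = 3/10 + 287/3 = 2879/30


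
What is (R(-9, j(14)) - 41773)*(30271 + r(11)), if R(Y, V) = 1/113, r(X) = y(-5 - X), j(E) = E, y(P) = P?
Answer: -142814128740/113 ≈ -1.2638e+9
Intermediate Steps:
r(X) = -5 - X
R(Y, V) = 1/113
(R(-9, j(14)) - 41773)*(30271 + r(11)) = (1/113 - 41773)*(30271 + (-5 - 1*11)) = -4720348*(30271 + (-5 - 11))/113 = -4720348*(30271 - 16)/113 = -4720348/113*30255 = -142814128740/113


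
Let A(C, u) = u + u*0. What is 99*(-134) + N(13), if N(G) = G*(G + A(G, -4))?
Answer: -13149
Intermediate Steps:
A(C, u) = u (A(C, u) = u + 0 = u)
N(G) = G*(-4 + G) (N(G) = G*(G - 4) = G*(-4 + G))
99*(-134) + N(13) = 99*(-134) + 13*(-4 + 13) = -13266 + 13*9 = -13266 + 117 = -13149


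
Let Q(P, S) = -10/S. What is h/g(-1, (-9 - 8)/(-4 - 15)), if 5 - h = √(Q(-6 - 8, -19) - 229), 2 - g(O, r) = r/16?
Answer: 1520/591 - 16*I*√82479/591 ≈ 2.5719 - 7.7751*I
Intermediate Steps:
g(O, r) = 2 - r/16
h = 5 - I*√82479/19 (h = 5 - √(-10/(-19) - 229) = 5 - √(-10*(-1/19) - 229) = 5 - √(10/19 - 229) = 5 - √(-4341/19) = 5 - I*√82479/19 ≈ 5.0 - 15.115*I)
h/g(-1, (-9 - 8)/(-4 - 15)) = (5 - I*√82479/19)/(2 - (-9 - 8)/(16*(-4 - 15))) = (5 - I*√82479/19)/(2 - (-17)/(16*(-19))) = (5 - I*√82479/19)/(2 - (-17)*(-1)/(16*19)) = (5 - I*√82479/19)/(2 - 1/16*17/19) = (5 - I*√82479/19)/(2 - 17/304) = (5 - I*√82479/19)/(591/304) = (5 - I*√82479/19)*(304/591) = 1520/591 - 16*I*√82479/591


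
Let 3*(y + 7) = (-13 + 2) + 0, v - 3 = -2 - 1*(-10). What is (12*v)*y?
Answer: -1408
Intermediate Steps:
v = 11 (v = 3 + (-2 - 1*(-10)) = 3 + (-2 + 10) = 3 + 8 = 11)
y = -32/3 (y = -7 + ((-13 + 2) + 0)/3 = -7 + (-11 + 0)/3 = -7 + (⅓)*(-11) = -7 - 11/3 = -32/3 ≈ -10.667)
(12*v)*y = (12*11)*(-32/3) = 132*(-32/3) = -1408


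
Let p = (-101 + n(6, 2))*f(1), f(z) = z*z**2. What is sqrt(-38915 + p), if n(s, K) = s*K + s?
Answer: I*sqrt(38998) ≈ 197.48*I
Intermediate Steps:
n(s, K) = s + K*s (n(s, K) = K*s + s = s + K*s)
f(z) = z**3
p = -83 (p = (-101 + 6*(1 + 2))*1**3 = (-101 + 6*3)*1 = (-101 + 18)*1 = -83*1 = -83)
sqrt(-38915 + p) = sqrt(-38915 - 83) = sqrt(-38998) = I*sqrt(38998)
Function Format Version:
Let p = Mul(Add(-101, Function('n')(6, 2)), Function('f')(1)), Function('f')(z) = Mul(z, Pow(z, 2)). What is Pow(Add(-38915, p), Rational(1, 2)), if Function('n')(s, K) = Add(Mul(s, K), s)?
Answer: Mul(I, Pow(38998, Rational(1, 2))) ≈ Mul(197.48, I)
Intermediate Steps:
Function('n')(s, K) = Add(s, Mul(K, s)) (Function('n')(s, K) = Add(Mul(K, s), s) = Add(s, Mul(K, s)))
Function('f')(z) = Pow(z, 3)
p = -83 (p = Mul(Add(-101, Mul(6, Add(1, 2))), Pow(1, 3)) = Mul(Add(-101, Mul(6, 3)), 1) = Mul(Add(-101, 18), 1) = Mul(-83, 1) = -83)
Pow(Add(-38915, p), Rational(1, 2)) = Pow(Add(-38915, -83), Rational(1, 2)) = Pow(-38998, Rational(1, 2)) = Mul(I, Pow(38998, Rational(1, 2)))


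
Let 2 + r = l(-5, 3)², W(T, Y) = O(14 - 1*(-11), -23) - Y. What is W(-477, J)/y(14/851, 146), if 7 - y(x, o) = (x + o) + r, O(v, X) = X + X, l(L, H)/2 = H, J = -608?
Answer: -478262/147237 ≈ -3.2482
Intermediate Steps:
l(L, H) = 2*H
O(v, X) = 2*X
W(T, Y) = -46 - Y (W(T, Y) = 2*(-23) - Y = -46 - Y)
r = 34 (r = -2 + (2*3)² = -2 + 6² = -2 + 36 = 34)
y(x, o) = -27 - o - x (y(x, o) = 7 - ((x + o) + 34) = 7 - ((o + x) + 34) = 7 - (34 + o + x) = 7 + (-34 - o - x) = -27 - o - x)
W(-477, J)/y(14/851, 146) = (-46 - 1*(-608))/(-27 - 1*146 - 14/851) = (-46 + 608)/(-27 - 146 - 14/851) = 562/(-27 - 146 - 1*14/851) = 562/(-27 - 146 - 14/851) = 562/(-147237/851) = 562*(-851/147237) = -478262/147237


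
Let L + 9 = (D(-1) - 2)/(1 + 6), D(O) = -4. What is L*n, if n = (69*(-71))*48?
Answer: 16225488/7 ≈ 2.3179e+6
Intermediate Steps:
n = -235152 (n = -4899*48 = -235152)
L = -69/7 (L = -9 + (-4 - 2)/(1 + 6) = -9 - 6/7 = -69/7 ≈ -9.8571)
L*n = -69/7*(-235152) = 16225488/7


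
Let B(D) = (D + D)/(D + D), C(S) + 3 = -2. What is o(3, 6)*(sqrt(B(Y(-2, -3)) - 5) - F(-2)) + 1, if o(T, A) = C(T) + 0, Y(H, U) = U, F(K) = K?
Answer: -9 - 10*I ≈ -9.0 - 10.0*I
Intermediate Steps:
C(S) = -5 (C(S) = -3 - 2 = -5)
o(T, A) = -5 (o(T, A) = -5 + 0 = -5)
B(D) = 1 (B(D) = (2*D)/((2*D)) = (2*D)*(1/(2*D)) = 1)
o(3, 6)*(sqrt(B(Y(-2, -3)) - 5) - F(-2)) + 1 = -5*(sqrt(1 - 5) - 1*(-2)) + 1 = -5*(sqrt(-4) + 2) + 1 = -5*(2*I + 2) + 1 = -5*(2 + 2*I) + 1 = (-10 - 10*I) + 1 = -9 - 10*I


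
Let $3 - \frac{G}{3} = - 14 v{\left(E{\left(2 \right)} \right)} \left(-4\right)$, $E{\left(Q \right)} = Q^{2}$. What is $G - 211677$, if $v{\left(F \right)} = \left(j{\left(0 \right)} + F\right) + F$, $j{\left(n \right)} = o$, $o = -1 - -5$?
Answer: $-213684$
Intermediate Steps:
$o = 4$ ($o = -1 + 5 = 4$)
$j{\left(n \right)} = 4$
$v{\left(F \right)} = 4 + 2 F$ ($v{\left(F \right)} = \left(4 + F\right) + F = 4 + 2 F$)
$G = -2007$ ($G = 9 - 3 - 14 \left(4 + 2 \cdot 2^{2}\right) \left(-4\right) = 9 - 3 - 14 \left(4 + 2 \cdot 4\right) \left(-4\right) = 9 - 3 - 14 \left(4 + 8\right) \left(-4\right) = 9 - 3 \left(-14\right) 12 \left(-4\right) = 9 - 3 \left(\left(-168\right) \left(-4\right)\right) = 9 - 2016 = -2007$)
$G - 211677 = -2007 - 211677 = -213684$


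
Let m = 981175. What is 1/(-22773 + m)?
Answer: 1/958402 ≈ 1.0434e-6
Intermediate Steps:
1/(-22773 + m) = 1/(-22773 + 981175) = 1/958402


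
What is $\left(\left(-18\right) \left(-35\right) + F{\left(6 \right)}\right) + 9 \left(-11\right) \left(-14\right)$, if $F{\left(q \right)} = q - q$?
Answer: $2016$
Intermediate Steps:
$F{\left(q \right)} = 0$
$\left(\left(-18\right) \left(-35\right) + F{\left(6 \right)}\right) + 9 \left(-11\right) \left(-14\right) = \left(\left(-18\right) \left(-35\right) + 0\right) + 9 \left(-11\right) \left(-14\right) = \left(630 + 0\right) - -1386 = 630 + 1386 = 2016$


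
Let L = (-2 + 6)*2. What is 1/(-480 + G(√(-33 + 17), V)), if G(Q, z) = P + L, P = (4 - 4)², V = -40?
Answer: -1/472 ≈ -0.0021186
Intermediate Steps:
P = 0 (P = 0² = 0)
L = 8 (L = 4*2 = 8)
G(Q, z) = 8 (G(Q, z) = 0 + 8 = 8)
1/(-480 + G(√(-33 + 17), V)) = 1/(-480 + 8) = 1/(-472) = -1/472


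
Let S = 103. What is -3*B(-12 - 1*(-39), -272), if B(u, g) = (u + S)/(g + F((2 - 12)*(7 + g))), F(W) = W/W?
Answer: 390/271 ≈ 1.4391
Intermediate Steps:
F(W) = 1
B(u, g) = (103 + u)/(1 + g) (B(u, g) = (u + 103)/(g + 1) = (103 + u)/(1 + g))
-3*B(-12 - 1*(-39), -272) = -3*(103 + (-12 - 1*(-39)))/(1 - 272) = -3*(103 + (-12 + 39))/(-271) = -(-3)*(103 + 27)/271 = -(-3)*130/271 = -3*(-130/271) = 390/271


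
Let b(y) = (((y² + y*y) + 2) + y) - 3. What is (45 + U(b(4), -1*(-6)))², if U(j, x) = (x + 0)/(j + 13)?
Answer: 130321/64 ≈ 2036.3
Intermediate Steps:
b(y) = -1 + y + 2*y² (b(y) = (((y² + y²) + 2) + y) - 3 = ((2*y² + 2) + y) - 3 = ((2 + 2*y²) + y) - 3 = (2 + y + 2*y²) - 3 = -1 + y + 2*y²)
U(j, x) = x/(13 + j)
(45 + U(b(4), -1*(-6)))² = (45 + (-1*(-6))/(13 + (-1 + 4 + 2*4²)))² = (45 + 6/(13 + (-1 + 4 + 2*16)))² = (45 + 6/(13 + (-1 + 4 + 32)))² = (45 + 6/(13 + 35))² = (45 + 6/48)² = (45 + 6*(1/48))² = (45 + ⅛)² = (361/8)² = 130321/64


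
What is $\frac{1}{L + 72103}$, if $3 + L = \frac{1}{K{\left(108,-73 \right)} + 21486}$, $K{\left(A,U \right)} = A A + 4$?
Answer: $\frac{33154}{2390403401} \approx 1.387 \cdot 10^{-5}$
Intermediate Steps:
$K{\left(A,U \right)} = 4 + A^{2}$ ($K{\left(A,U \right)} = A^{2} + 4 = 4 + A^{2}$)
$L = - \frac{99461}{33154}$ ($L = -3 + \frac{1}{\left(4 + 108^{2}\right) + 21486} = -3 + \frac{1}{\left(4 + 11664\right) + 21486} = -3 + \frac{1}{11668 + 21486} = -3 + \frac{1}{33154} = - \frac{99461}{33154} \approx -3.0$)
$\frac{1}{L + 72103} = \frac{1}{- \frac{99461}{33154} + 72103} = \frac{1}{\frac{2390403401}{33154}} = \frac{33154}{2390403401}$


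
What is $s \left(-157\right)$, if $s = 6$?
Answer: $-942$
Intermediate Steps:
$s \left(-157\right) = 6 \left(-157\right) = -942$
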